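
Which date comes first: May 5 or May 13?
May 5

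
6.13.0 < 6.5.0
False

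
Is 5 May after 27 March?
Yes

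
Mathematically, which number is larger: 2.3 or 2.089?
2.3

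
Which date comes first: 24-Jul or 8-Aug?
24-Jul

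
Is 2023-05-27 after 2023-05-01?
Yes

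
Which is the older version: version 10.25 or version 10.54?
version 10.25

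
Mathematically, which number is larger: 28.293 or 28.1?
28.293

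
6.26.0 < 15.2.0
True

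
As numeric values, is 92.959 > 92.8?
True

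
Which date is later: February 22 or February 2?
February 22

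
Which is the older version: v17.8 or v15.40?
v15.40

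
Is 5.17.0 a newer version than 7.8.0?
No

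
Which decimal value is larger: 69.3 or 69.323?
69.323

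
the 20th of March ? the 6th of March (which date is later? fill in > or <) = >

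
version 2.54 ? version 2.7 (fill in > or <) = >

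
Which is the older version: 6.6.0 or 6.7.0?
6.6.0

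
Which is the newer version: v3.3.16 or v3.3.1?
v3.3.16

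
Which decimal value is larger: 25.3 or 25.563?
25.563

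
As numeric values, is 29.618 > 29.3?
True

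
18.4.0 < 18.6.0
True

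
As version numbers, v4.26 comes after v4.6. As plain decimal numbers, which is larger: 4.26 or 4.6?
4.6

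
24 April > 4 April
True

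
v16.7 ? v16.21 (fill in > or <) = <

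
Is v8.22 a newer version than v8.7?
Yes. Version numbers are compared segment by segment as integers, not as decimals: minor version 22 > 7, so v8.22 > v8.7 (even though the decimal 8.22 < 8.7).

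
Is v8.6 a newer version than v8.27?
No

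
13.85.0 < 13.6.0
False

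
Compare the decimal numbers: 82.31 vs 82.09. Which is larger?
82.31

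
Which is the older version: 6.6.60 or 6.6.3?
6.6.3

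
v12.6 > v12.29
False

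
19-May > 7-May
True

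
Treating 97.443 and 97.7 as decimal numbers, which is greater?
97.7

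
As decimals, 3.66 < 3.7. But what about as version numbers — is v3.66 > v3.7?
True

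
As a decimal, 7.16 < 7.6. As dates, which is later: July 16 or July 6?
July 16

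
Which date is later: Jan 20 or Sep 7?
Sep 7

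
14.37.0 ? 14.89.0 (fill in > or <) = <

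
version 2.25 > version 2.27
False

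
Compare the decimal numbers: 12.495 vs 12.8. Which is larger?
12.8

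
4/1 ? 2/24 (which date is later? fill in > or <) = >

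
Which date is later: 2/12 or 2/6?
2/12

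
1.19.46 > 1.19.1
True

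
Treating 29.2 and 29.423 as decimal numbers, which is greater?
29.423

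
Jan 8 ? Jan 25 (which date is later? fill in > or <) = <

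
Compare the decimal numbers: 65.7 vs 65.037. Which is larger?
65.7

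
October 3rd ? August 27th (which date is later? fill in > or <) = >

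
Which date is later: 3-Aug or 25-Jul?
3-Aug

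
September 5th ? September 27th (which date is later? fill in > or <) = <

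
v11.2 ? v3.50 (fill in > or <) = >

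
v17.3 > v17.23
False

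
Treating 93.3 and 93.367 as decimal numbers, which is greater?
93.367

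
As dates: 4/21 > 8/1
False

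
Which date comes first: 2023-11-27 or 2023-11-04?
2023-11-04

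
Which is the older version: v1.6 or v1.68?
v1.6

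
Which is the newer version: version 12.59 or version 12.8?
version 12.59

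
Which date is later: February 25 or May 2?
May 2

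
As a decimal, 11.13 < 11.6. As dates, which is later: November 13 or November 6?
November 13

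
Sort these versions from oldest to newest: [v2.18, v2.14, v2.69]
[v2.14, v2.18, v2.69]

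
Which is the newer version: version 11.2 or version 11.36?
version 11.36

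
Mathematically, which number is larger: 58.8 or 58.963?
58.963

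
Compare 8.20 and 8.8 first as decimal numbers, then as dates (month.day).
As decimals: 8.20 < 8.8. As dates: 8/20 is later than 8/8 (day 20 > day 8).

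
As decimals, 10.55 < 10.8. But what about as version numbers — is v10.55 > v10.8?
True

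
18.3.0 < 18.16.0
True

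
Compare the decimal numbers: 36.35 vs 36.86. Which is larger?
36.86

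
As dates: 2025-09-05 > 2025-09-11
False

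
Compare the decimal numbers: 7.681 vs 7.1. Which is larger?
7.681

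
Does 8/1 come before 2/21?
No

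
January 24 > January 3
True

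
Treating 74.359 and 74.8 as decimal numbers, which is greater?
74.8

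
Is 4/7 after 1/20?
Yes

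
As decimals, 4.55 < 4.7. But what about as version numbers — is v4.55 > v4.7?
True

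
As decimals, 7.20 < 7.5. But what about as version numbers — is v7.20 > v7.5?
True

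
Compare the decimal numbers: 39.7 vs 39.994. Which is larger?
39.994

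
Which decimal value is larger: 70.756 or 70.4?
70.756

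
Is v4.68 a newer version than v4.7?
Yes. Version numbers are compared segment by segment as integers, not as decimals: minor version 68 > 7, so v4.68 > v4.7 (even though the decimal 4.68 < 4.7).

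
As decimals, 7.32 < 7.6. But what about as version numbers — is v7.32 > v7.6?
True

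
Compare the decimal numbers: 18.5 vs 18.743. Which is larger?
18.743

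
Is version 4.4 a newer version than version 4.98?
No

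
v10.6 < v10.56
True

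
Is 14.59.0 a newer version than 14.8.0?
Yes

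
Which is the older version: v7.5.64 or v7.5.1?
v7.5.1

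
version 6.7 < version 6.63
True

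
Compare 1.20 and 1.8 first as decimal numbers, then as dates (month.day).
As decimals: 1.20 < 1.8. As dates: 1/20 is later than 1/8 (day 20 > day 8).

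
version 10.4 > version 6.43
True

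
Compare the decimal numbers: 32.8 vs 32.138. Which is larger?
32.8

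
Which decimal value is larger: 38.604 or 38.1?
38.604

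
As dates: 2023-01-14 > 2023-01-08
True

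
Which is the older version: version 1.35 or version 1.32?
version 1.32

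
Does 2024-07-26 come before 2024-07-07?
No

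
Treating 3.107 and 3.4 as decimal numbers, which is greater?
3.4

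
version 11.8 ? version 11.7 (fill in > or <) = >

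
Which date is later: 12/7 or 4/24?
12/7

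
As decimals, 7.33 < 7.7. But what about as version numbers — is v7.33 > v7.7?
True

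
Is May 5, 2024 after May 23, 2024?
No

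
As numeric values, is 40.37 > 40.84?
False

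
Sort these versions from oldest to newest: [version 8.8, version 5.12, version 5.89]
[version 5.12, version 5.89, version 8.8]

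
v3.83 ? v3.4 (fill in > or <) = >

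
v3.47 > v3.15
True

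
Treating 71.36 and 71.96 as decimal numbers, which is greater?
71.96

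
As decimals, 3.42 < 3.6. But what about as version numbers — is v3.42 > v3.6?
True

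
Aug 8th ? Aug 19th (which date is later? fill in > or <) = <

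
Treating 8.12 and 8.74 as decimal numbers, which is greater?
8.74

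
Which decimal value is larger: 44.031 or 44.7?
44.7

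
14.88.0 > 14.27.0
True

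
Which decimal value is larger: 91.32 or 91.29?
91.32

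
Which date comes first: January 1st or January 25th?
January 1st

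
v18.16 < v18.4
False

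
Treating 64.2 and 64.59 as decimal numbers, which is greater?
64.59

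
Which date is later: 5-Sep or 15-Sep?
15-Sep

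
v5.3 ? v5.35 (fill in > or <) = <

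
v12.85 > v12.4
True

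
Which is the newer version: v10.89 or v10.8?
v10.89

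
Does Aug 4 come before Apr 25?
No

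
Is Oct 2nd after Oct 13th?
No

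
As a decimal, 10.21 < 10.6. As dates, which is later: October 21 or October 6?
October 21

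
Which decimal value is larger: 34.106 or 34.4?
34.4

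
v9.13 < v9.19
True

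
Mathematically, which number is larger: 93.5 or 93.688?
93.688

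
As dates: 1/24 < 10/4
True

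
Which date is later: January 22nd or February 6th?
February 6th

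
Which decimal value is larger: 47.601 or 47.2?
47.601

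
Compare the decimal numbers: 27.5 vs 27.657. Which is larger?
27.657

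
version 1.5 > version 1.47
False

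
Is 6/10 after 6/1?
Yes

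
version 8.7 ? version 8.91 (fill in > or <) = <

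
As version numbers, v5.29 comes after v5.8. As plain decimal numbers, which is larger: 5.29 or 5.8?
5.8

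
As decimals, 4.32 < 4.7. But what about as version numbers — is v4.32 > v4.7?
True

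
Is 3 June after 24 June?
No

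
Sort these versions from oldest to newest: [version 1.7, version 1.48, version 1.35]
[version 1.7, version 1.35, version 1.48]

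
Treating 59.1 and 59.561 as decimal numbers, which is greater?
59.561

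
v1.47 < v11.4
True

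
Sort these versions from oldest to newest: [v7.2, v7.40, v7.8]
[v7.2, v7.8, v7.40]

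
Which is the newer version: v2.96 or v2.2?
v2.96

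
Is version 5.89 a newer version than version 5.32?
Yes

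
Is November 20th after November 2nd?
Yes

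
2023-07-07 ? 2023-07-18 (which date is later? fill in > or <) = <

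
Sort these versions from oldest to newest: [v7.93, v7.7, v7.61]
[v7.7, v7.61, v7.93]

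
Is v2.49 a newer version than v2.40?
Yes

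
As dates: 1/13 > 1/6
True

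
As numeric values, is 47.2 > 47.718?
False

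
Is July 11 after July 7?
Yes. Day 11 comes after day 7 in July — this is a date comparison, not a decimal one (the decimal 7.11 would be smaller than 7.7).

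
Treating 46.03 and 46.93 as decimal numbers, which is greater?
46.93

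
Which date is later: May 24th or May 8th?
May 24th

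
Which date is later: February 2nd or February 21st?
February 21st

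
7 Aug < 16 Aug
True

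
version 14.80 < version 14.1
False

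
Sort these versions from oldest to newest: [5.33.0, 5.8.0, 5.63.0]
[5.8.0, 5.33.0, 5.63.0]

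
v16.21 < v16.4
False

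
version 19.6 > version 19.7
False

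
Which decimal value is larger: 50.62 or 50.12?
50.62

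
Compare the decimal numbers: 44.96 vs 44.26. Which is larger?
44.96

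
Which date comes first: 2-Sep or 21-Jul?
21-Jul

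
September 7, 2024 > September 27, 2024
False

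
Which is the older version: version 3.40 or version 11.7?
version 3.40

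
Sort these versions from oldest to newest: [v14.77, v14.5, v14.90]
[v14.5, v14.77, v14.90]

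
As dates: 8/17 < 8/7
False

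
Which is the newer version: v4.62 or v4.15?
v4.62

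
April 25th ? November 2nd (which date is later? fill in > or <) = <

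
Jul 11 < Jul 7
False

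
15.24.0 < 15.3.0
False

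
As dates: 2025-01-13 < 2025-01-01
False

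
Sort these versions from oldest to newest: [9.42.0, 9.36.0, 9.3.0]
[9.3.0, 9.36.0, 9.42.0]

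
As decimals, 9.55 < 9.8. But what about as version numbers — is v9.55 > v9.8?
True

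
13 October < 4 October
False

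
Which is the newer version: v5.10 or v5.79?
v5.79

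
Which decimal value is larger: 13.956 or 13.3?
13.956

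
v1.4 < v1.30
True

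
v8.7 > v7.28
True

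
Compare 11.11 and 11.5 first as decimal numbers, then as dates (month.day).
As decimals: 11.11 < 11.5. As dates: 11/11 is later than 11/5 (day 11 > day 5).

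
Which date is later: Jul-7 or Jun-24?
Jul-7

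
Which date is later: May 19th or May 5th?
May 19th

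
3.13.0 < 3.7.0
False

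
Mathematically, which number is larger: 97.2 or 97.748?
97.748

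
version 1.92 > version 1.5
True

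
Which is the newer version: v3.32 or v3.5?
v3.32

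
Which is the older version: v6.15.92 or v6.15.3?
v6.15.3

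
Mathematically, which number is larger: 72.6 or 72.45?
72.6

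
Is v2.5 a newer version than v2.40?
No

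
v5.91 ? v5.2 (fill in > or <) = >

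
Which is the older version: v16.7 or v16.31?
v16.7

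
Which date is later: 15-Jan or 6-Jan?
15-Jan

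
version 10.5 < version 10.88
True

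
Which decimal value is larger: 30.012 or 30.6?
30.6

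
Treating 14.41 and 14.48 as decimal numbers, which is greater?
14.48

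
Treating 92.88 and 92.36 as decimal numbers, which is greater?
92.88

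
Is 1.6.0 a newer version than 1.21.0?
No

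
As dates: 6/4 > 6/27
False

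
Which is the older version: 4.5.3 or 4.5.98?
4.5.3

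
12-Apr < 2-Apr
False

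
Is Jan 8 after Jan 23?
No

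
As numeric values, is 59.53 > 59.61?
False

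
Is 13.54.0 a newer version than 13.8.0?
Yes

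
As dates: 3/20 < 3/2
False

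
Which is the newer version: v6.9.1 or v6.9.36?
v6.9.36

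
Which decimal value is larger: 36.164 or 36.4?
36.4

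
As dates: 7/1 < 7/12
True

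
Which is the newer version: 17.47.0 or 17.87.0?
17.87.0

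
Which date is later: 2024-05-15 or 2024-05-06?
2024-05-15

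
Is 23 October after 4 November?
No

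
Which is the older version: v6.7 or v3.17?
v3.17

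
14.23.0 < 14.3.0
False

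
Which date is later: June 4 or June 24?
June 24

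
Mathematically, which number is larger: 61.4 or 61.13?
61.4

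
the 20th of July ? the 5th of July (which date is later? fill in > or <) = >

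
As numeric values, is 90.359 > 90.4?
False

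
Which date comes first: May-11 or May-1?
May-1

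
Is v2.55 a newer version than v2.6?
Yes. Version numbers are compared segment by segment as integers, not as decimals: minor version 55 > 6, so v2.55 > v2.6 (even though the decimal 2.55 < 2.6).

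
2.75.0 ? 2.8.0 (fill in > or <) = >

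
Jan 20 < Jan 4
False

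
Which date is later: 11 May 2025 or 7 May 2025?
11 May 2025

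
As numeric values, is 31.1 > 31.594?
False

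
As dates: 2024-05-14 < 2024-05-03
False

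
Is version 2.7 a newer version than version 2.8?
No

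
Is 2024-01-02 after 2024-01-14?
No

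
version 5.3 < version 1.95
False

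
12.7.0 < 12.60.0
True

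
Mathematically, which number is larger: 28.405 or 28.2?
28.405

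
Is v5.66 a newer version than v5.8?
Yes. Version numbers are compared segment by segment as integers, not as decimals: minor version 66 > 8, so v5.66 > v5.8 (even though the decimal 5.66 < 5.8).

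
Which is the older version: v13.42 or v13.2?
v13.2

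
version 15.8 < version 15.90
True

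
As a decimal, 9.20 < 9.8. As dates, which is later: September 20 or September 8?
September 20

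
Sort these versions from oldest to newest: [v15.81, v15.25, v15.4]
[v15.4, v15.25, v15.81]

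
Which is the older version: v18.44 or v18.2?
v18.2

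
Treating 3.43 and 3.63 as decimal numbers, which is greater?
3.63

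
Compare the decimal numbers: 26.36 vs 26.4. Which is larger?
26.4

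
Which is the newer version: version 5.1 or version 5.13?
version 5.13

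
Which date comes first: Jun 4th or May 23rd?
May 23rd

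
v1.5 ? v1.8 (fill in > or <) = <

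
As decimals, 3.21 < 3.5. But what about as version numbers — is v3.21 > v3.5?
True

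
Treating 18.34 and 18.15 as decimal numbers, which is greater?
18.34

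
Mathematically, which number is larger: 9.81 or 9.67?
9.81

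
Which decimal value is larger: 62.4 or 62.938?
62.938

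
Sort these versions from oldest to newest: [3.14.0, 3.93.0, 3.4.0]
[3.4.0, 3.14.0, 3.93.0]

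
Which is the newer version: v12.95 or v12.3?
v12.95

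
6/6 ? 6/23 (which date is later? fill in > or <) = <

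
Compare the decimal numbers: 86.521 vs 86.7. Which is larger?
86.7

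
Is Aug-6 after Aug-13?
No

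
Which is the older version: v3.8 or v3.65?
v3.8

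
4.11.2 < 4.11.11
True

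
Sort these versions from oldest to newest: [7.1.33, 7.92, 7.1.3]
[7.1.3, 7.1.33, 7.92]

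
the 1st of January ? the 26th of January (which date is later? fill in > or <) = <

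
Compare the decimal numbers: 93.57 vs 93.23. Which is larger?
93.57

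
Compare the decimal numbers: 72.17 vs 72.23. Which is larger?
72.23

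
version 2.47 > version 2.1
True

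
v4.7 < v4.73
True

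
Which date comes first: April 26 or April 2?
April 2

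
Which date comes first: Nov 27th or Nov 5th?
Nov 5th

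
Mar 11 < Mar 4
False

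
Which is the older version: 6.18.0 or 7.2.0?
6.18.0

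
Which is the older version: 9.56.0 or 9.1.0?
9.1.0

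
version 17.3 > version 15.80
True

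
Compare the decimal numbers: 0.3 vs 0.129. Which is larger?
0.3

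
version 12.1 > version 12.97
False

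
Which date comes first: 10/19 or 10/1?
10/1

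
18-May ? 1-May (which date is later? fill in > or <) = >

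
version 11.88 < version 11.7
False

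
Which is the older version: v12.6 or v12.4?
v12.4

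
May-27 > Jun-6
False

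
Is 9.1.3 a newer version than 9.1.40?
No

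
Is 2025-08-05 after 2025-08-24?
No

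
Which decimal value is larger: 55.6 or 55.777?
55.777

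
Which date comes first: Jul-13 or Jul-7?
Jul-7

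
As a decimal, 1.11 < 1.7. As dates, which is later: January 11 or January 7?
January 11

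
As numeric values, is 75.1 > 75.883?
False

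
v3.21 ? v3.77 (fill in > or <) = <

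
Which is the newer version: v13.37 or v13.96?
v13.96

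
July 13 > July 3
True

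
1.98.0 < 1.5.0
False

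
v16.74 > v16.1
True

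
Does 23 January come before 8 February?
Yes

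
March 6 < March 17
True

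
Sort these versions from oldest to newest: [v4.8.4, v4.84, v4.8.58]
[v4.8.4, v4.8.58, v4.84]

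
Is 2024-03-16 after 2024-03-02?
Yes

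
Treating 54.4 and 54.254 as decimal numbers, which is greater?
54.4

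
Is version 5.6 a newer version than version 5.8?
No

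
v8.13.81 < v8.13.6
False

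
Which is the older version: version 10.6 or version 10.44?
version 10.6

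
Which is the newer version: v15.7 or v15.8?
v15.8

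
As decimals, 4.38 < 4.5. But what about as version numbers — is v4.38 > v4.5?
True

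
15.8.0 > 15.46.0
False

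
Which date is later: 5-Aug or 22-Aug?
22-Aug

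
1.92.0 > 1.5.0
True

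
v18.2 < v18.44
True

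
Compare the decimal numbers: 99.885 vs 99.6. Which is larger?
99.885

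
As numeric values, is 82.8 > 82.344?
True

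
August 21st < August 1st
False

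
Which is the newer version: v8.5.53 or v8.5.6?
v8.5.53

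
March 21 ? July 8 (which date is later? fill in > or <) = <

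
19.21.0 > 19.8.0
True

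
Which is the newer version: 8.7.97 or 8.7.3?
8.7.97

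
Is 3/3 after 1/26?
Yes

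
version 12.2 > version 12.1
True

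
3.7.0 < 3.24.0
True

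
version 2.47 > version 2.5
True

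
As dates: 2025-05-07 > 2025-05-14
False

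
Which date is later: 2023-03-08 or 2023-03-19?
2023-03-19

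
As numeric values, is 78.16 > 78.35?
False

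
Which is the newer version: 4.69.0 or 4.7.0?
4.69.0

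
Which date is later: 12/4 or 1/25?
12/4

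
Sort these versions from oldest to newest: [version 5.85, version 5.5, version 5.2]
[version 5.2, version 5.5, version 5.85]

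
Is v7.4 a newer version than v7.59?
No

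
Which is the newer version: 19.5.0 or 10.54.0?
19.5.0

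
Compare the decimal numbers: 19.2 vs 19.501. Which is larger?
19.501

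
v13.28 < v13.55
True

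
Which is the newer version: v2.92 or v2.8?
v2.92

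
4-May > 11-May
False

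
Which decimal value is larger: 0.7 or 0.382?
0.7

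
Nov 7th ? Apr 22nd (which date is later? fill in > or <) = >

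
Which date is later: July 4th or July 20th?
July 20th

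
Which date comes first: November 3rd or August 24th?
August 24th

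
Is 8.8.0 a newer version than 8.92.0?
No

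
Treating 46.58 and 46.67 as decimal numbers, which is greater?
46.67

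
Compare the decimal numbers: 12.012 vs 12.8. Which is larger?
12.8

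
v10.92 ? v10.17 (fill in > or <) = >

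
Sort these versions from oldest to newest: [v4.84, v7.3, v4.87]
[v4.84, v4.87, v7.3]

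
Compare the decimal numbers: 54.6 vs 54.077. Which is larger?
54.6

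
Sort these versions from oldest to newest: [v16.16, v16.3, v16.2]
[v16.2, v16.3, v16.16]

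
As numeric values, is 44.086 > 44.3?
False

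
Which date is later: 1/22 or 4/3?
4/3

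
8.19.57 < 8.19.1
False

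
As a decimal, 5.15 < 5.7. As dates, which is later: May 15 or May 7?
May 15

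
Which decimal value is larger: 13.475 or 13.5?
13.5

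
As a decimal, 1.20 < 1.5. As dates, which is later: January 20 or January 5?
January 20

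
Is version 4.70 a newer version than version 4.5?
Yes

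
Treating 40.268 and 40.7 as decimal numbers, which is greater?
40.7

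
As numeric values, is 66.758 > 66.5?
True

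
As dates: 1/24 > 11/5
False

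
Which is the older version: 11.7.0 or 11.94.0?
11.7.0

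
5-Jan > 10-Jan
False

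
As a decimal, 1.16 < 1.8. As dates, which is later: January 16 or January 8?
January 16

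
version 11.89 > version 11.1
True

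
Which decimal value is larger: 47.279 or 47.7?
47.7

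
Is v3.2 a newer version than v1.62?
Yes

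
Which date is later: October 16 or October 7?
October 16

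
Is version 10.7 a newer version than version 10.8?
No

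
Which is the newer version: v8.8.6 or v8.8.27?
v8.8.27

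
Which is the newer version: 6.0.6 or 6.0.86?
6.0.86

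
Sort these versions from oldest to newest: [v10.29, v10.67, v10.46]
[v10.29, v10.46, v10.67]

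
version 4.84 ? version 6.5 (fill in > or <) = <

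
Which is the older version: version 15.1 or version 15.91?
version 15.1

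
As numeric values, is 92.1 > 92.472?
False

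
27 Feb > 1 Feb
True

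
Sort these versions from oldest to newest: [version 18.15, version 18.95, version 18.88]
[version 18.15, version 18.88, version 18.95]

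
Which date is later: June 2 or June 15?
June 15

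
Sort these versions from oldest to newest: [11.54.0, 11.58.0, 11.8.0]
[11.8.0, 11.54.0, 11.58.0]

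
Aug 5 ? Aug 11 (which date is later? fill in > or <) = <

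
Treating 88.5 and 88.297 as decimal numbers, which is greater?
88.5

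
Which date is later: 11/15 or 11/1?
11/15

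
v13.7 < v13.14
True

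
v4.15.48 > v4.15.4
True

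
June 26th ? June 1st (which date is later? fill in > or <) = >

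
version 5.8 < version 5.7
False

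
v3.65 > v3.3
True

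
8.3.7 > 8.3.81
False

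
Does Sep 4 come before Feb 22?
No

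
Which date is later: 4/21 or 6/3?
6/3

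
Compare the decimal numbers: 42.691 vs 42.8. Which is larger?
42.8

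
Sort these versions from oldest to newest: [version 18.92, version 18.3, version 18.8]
[version 18.3, version 18.8, version 18.92]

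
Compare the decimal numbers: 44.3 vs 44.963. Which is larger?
44.963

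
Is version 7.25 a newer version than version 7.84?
No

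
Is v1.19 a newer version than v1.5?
Yes. Version numbers are compared segment by segment as integers, not as decimals: minor version 19 > 5, so v1.19 > v1.5 (even though the decimal 1.19 < 1.5).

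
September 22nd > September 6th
True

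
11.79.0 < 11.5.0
False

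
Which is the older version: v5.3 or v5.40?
v5.3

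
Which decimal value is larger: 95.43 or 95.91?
95.91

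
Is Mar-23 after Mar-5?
Yes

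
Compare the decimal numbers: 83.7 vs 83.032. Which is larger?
83.7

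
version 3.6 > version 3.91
False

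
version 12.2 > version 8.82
True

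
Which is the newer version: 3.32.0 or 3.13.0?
3.32.0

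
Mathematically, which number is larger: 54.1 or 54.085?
54.1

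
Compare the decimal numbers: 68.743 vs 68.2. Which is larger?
68.743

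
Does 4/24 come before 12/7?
Yes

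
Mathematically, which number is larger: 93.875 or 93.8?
93.875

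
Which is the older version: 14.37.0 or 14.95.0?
14.37.0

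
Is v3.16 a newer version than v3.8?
Yes. Version numbers are compared segment by segment as integers, not as decimals: minor version 16 > 8, so v3.16 > v3.8 (even though the decimal 3.16 < 3.8).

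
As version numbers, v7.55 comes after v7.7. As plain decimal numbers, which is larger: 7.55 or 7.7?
7.7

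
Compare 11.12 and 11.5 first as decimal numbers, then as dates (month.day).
As decimals: 11.12 < 11.5. As dates: 11/12 is later than 11/5 (day 12 > day 5).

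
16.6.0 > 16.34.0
False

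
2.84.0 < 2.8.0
False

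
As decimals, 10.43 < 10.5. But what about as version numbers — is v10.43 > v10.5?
True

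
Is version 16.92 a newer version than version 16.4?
Yes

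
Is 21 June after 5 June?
Yes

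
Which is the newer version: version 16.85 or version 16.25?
version 16.85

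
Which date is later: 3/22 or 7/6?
7/6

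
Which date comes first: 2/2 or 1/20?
1/20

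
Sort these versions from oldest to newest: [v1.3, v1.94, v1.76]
[v1.3, v1.76, v1.94]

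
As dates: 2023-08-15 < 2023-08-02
False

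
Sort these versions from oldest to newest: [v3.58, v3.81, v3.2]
[v3.2, v3.58, v3.81]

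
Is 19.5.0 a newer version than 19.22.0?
No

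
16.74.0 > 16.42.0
True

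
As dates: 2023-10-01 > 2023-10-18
False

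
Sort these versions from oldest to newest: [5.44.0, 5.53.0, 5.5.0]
[5.5.0, 5.44.0, 5.53.0]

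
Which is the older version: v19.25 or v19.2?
v19.2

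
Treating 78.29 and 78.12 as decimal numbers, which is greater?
78.29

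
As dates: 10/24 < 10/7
False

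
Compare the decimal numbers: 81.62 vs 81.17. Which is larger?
81.62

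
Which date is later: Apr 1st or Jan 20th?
Apr 1st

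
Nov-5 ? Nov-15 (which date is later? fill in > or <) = <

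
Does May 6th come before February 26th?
No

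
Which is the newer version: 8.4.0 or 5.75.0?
8.4.0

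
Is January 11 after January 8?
Yes. Day 11 comes after day 8 in January — this is a date comparison, not a decimal one (the decimal 1.11 would be smaller than 1.8).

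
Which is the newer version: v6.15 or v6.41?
v6.41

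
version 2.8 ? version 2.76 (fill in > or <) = <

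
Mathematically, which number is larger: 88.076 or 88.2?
88.2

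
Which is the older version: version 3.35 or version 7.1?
version 3.35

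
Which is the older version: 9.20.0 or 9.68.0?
9.20.0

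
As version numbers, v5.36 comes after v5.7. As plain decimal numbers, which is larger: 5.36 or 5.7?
5.7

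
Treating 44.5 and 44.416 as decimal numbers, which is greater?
44.5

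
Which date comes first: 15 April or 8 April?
8 April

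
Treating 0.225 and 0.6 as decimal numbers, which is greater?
0.6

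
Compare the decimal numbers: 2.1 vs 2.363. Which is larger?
2.363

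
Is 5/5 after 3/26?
Yes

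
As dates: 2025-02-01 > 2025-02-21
False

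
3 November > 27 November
False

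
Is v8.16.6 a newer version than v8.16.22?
No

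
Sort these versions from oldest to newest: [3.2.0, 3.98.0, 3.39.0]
[3.2.0, 3.39.0, 3.98.0]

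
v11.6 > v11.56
False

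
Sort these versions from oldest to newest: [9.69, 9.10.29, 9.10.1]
[9.10.1, 9.10.29, 9.69]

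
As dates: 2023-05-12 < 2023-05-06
False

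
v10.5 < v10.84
True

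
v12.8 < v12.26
True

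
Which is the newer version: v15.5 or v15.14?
v15.14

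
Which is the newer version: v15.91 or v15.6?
v15.91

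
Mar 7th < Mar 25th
True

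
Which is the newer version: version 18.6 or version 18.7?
version 18.7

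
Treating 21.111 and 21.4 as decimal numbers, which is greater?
21.4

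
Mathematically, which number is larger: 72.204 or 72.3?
72.3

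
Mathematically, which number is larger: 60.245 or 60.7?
60.7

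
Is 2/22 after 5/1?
No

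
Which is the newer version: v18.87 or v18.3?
v18.87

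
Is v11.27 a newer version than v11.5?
Yes. Version numbers are compared segment by segment as integers, not as decimals: minor version 27 > 5, so v11.27 > v11.5 (even though the decimal 11.27 < 11.5).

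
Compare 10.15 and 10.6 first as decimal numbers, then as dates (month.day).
As decimals: 10.15 < 10.6. As dates: 10/15 is later than 10/6 (day 15 > day 6).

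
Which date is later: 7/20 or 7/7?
7/20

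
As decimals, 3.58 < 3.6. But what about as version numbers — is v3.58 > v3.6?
True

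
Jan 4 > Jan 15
False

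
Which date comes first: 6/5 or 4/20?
4/20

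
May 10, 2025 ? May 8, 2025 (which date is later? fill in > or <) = >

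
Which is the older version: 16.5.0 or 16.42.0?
16.5.0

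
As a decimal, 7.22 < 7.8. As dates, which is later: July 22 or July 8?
July 22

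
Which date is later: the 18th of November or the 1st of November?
the 18th of November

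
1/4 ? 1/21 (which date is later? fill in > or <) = <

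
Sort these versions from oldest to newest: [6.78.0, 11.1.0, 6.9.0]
[6.9.0, 6.78.0, 11.1.0]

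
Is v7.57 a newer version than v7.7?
Yes. Version numbers are compared segment by segment as integers, not as decimals: minor version 57 > 7, so v7.57 > v7.7 (even though the decimal 7.57 < 7.7).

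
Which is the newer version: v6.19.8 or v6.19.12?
v6.19.12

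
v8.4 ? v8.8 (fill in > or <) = <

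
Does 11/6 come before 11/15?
Yes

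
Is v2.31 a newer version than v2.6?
Yes. Version numbers are compared segment by segment as integers, not as decimals: minor version 31 > 6, so v2.31 > v2.6 (even though the decimal 2.31 < 2.6).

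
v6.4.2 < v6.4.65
True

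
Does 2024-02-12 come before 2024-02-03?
No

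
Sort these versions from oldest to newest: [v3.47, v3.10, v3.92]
[v3.10, v3.47, v3.92]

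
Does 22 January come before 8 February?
Yes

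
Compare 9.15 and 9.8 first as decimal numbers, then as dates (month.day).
As decimals: 9.15 < 9.8. As dates: 9/15 is later than 9/8 (day 15 > day 8).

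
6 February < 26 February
True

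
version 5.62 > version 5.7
True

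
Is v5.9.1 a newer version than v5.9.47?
No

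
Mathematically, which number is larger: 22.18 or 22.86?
22.86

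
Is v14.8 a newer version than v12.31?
Yes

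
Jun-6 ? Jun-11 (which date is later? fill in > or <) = <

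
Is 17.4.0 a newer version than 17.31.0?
No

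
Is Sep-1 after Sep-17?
No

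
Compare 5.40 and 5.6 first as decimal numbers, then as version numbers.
As decimals: 5.40 < 5.6. As versions: v5.40 > v5.6 (minor version 40 > 6).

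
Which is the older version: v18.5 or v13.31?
v13.31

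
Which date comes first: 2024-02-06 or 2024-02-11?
2024-02-06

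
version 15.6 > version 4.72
True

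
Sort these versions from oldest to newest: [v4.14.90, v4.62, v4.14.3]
[v4.14.3, v4.14.90, v4.62]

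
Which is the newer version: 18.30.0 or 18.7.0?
18.30.0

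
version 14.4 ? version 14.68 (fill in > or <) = <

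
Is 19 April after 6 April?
Yes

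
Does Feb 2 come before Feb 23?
Yes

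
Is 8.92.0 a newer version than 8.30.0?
Yes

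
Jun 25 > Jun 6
True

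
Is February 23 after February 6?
Yes. Day 23 comes after day 6 in February — this is a date comparison, not a decimal one (the decimal 2.23 would be smaller than 2.6).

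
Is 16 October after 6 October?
Yes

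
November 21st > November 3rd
True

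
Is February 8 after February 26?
No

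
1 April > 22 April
False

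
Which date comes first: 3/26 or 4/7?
3/26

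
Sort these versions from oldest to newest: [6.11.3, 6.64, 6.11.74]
[6.11.3, 6.11.74, 6.64]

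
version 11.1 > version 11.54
False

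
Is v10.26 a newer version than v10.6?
Yes. Version numbers are compared segment by segment as integers, not as decimals: minor version 26 > 6, so v10.26 > v10.6 (even though the decimal 10.26 < 10.6).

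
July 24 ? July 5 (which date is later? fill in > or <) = >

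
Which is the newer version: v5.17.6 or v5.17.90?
v5.17.90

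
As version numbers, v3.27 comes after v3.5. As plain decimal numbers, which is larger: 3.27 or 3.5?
3.5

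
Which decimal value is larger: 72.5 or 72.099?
72.5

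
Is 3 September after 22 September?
No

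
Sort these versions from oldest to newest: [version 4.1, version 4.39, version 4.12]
[version 4.1, version 4.12, version 4.39]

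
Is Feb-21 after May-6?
No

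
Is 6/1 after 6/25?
No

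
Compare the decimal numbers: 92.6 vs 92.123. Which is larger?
92.6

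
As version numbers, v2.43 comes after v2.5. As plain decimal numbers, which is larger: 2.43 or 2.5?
2.5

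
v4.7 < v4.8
True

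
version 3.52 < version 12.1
True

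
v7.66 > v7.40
True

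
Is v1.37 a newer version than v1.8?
Yes. Version numbers are compared segment by segment as integers, not as decimals: minor version 37 > 8, so v1.37 > v1.8 (even though the decimal 1.37 < 1.8).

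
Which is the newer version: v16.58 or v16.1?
v16.58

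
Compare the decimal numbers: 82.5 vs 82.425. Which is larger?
82.5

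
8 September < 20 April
False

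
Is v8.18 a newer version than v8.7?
Yes. Version numbers are compared segment by segment as integers, not as decimals: minor version 18 > 7, so v8.18 > v8.7 (even though the decimal 8.18 < 8.7).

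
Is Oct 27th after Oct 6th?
Yes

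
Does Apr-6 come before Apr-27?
Yes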